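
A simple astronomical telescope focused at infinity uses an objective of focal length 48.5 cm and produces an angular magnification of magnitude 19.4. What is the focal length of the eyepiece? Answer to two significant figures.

2.5 cm

|M| = f_obj/f_eye, so f_eye = f_obj/|M| = 48.5/19.4 = 2.500 cm.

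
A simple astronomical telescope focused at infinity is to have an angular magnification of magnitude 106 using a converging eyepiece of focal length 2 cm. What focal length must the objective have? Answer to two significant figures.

|M| = f_obj/|f_eye|, so f_obj = |M| x |f_eye| = 106.0 x 2 = 212.000 cm.

210 cm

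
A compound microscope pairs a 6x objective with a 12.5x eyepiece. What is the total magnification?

The overall magnification of a compound microscope is the product of the objective and eyepiece magnifications:
M = M_obj x M_eye = 6 x 12.5 = 75.

75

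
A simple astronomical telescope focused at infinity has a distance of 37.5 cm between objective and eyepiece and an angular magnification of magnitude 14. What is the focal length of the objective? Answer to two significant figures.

35 cm

In normal adjustment the tube length equals f_obj + f_eye and |M| = f_obj/f_eye.
So f_obj = 14 f_eye and 14 f_eye + f_eye = 37.5 cm, giving f_eye = 37.5/15 = 2.500 cm and f_obj = 35.000 cm.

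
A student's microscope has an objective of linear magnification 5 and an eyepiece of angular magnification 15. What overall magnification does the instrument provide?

The overall magnification of a compound microscope is the product of the objective and eyepiece magnifications:
M = M_obj x M_eye = 5 x 15 = 75.

75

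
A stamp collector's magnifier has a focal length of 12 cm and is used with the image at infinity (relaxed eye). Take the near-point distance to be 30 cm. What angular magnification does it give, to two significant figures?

2.5

M = D/f = 30/12 = 2.500.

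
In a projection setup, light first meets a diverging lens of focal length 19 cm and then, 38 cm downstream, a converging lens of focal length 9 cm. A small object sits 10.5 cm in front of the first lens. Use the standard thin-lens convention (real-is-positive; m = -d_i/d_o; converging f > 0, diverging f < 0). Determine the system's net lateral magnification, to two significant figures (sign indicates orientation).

Lens 1: 1/d_i1 = 1/f_1 - 1/d_o1 = 1/(-19) - 1/10.5 = -0.14787 cm^-1, so d_i1 = -6.763 cm.
m_1 = -(-6.763)/10.5 = 0.6441.
The intermediate image is virtual, 6.763 cm to the left of lens 1, so d_o2 = L - d_i1 = 38 - (-6.763) = 44.763 cm.
Lens 2: 1/d_i2 = 1/f_2 - 1/d_o2 = 1/9 - 1/(44.763) = 0.08877 cm^-1, so d_i2 = 11.265 cm.
m_2 = -(11.265)/(44.763) = -0.2517.
The system's lateral magnification is m_1 m_2 = (0.6441)(-0.2517) = -0.1621.

-0.16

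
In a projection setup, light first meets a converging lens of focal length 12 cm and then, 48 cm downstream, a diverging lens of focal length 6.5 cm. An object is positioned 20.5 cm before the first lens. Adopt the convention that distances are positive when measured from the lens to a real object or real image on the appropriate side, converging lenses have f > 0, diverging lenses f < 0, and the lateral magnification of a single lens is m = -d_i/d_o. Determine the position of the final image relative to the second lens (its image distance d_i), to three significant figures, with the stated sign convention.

First lens: d_i1 = 1/(1/12 - 1/20.5) = 28.941 cm.
The intermediate image is 28.941 cm to the right of lens 1, so d_o2 = L - d_i1 = 48 - 28.941 = 19.059 cm.
Second lens: d_i2 = 1/(1/(-6.5) - 1/(19.059)) = -4.847 cm.

-4.85 cm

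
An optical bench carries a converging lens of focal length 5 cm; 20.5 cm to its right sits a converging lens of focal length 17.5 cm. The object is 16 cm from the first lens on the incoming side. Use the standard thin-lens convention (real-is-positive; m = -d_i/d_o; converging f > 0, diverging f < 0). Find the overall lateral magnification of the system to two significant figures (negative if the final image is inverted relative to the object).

Applying the thin-lens equation to the first lens, 1/5 = 1/16 + 1/d_i1, which gives d_i1 = 7.273 cm.
Its lateral magnification is m_1 = -d_i1/d_o1 = -(7.273)/16 = -0.4545.
Object distance for lens 2: d_o2 = 20.5 - 7.273 = 13.227 cm.
Applying the thin-lens equation again with f_2 = 17.5 cm and d_o2 = 13.227 cm gives d_i2 = -54.176 cm.
m_2 = -(-54.176)/(13.227) = 4.0957.
Overall magnification: m = m_1 m_2 = -1.8617.

-1.9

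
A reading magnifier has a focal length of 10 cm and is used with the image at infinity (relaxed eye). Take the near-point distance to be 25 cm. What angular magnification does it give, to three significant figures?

M = D/f = 25/10 = 2.500.

2.50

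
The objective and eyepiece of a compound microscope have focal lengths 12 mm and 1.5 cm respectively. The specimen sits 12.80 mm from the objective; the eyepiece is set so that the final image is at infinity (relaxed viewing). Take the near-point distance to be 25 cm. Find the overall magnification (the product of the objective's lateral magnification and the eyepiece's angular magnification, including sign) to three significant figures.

Convert to cm: f_obj = 12 mm = 1.2 cm; d_o = 12.80 mm = 1.28 cm.
Objective: 1/d_i = 1/f_obj - 1/d_o = 1/1.2 - 1/1.28 = 0.05208 cm^-1, so d_i = 19.200 cm.
m_obj = -d_i/d_o = -19.200/1.28 = -15.000.
Eyepiece angular magnification (image at infinity): M_eye = D/f_e = 25/1.5 = 16.667.
Overall M = m_obj x M_eye = (-15.000)(16.667) = -250.00.

-250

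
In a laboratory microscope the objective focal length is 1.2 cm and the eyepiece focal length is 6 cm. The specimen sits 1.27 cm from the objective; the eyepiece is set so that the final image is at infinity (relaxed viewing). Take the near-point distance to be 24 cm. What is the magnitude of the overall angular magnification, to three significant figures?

Objective: 1/d_i = 1/f_obj - 1/d_o = 1/1.2 - 1/1.27 = 0.04593 cm^-1, so d_i = 21.771 cm.
m_obj = -d_i/d_o = -21.771/1.27 = -17.143.
Eyepiece angular magnification (image at infinity): M_eye = D/f_e = 24/6 = 4.000.
Overall M = m_obj x M_eye = (-17.143)(4.000) = -68.57.
|M| = 68.57.

68.6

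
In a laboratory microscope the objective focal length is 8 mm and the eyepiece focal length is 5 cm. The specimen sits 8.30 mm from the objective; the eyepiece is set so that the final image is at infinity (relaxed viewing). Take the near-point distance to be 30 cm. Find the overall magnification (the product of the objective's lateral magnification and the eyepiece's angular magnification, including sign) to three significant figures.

Convert to cm: f_obj = 8 mm = 0.8 cm; d_o = 8.30 mm = 0.83 cm.
Objective: 1/d_i = 1/f_obj - 1/d_o = 1/0.8 - 1/0.83 = 0.04518 cm^-1, so d_i = 22.133 cm.
m_obj = -d_i/d_o = -22.133/0.83 = -26.667.
Eyepiece angular magnification (image at infinity): M_eye = D/f_e = 30/5 = 6.000.
Overall M = m_obj x M_eye = (-26.667)(6.000) = -160.00.

-160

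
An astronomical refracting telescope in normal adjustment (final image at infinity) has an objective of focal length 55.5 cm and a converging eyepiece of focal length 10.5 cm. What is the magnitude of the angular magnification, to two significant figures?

5.3

|M| = f_obj/|f_eye| = 55.5/10.5 = 5.286.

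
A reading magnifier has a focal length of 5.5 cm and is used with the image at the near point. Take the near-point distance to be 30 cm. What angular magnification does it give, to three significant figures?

6.45

M = 1 + D/f = 1 + 30/5.5 = 6.455.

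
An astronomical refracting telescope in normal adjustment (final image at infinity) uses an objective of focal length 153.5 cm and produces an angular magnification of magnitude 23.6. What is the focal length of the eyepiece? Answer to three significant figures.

6.50 cm

|M| = f_obj/f_eye, so f_eye = f_obj/|M| = 153.5/23.6 = 6.504 cm.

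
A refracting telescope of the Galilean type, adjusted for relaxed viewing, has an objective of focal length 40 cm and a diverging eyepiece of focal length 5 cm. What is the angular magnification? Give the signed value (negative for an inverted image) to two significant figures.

8.0

M = -f_obj/f_eye = -40/(-5) = 8.000.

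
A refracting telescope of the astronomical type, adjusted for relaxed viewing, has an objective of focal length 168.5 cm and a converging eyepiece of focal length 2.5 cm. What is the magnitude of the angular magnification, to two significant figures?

|M| = f_obj/|f_eye| = 168.5/2.5 = 67.400.

67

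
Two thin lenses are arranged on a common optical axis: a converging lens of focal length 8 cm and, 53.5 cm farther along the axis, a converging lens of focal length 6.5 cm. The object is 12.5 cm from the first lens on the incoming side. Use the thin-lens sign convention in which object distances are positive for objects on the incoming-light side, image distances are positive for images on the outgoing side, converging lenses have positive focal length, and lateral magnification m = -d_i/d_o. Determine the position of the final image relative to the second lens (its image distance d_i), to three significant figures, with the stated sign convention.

Lens 1: 1/d_i1 = 1/f_1 - 1/d_o1 = 1/8 - 1/12.5 = 0.04500 cm^-1, so d_i1 = 22.222 cm.
The intermediate image is 22.222 cm to the right of lens 1, so d_o2 = L - d_i1 = 53.5 - 22.222 = 31.278 cm.
Lens 2: 1/d_i2 = 1/f_2 - 1/d_o2 = 1/6.5 - 1/(31.278) = 0.12187 cm^-1, so d_i2 = 8.205 cm.

8.21 cm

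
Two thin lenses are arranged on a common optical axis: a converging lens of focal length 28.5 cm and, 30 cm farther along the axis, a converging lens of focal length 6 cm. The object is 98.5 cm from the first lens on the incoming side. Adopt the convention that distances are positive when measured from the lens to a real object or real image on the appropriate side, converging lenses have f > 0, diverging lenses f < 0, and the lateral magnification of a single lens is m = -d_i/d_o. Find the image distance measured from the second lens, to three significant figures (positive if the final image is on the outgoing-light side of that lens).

Lens 1: 1/d_i1 = 1/f_1 - 1/d_o1 = 1/28.5 - 1/98.5 = 0.02494 cm^-1, so d_i1 = 40.104 cm.
Since 40.104 cm > 30 cm, the first image lies past the second lens and serves as a virtual object: d_o2 = L - d_i1 = -10.104 cm.
Lens 2: 1/d_i2 = 1/f_2 - 1/d_o2 = 1/6 - 1/(-10.104) = 0.26564 cm^-1, so d_i2 = 3.764 cm.

3.76 cm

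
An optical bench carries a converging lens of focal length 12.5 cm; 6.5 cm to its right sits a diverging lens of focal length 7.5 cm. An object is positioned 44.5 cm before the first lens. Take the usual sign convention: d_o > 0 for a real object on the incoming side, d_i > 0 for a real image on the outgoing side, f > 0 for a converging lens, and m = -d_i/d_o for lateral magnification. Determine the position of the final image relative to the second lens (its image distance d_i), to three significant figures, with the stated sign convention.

-24.1 cm

Lens 1: 1/d_i1 = 1/f_1 - 1/d_o1 = 1/12.5 - 1/44.5 = 0.05753 cm^-1, so d_i1 = 17.383 cm.
This image would form 17.383 cm past lens 1, i.e. 10.883 cm beyond lens 2, so it is a virtual object for lens 2: d_o2 = 6.5 - 17.383 = -10.883 cm.
Lens 2: 1/d_i2 = 1/f_2 - 1/d_o2 = 1/(-7.5) - 1/(-10.883) = -0.04145 cm^-1, so d_i2 = -24.128 cm.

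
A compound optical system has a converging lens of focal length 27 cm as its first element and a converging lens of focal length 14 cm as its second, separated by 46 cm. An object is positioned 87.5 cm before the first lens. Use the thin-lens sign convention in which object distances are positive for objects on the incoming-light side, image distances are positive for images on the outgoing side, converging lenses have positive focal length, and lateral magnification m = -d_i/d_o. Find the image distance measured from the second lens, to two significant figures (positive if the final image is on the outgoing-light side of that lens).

Applying the thin-lens equation to the first lens, 1/27 = 1/87.5 + 1/d_i1, which gives d_i1 = 39.050 cm.
Object distance for lens 2: d_o2 = 46 - 39.050 = 6.950 cm.
Applying the thin-lens equation again with f_2 = 14 cm and d_o2 = 6.950 cm gives d_i2 = -13.803 cm.

-14 cm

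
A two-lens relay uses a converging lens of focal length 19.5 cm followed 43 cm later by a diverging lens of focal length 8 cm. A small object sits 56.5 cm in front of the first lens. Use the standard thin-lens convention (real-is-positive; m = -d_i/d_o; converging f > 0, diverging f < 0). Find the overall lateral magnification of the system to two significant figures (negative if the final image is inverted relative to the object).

-0.20

First lens: d_i1 = 1/(1/19.5 - 1/56.5) = 29.777 cm.
m_1 = -(29.777)/56.5 = -0.5270.
That image sits 13.223 cm in front of the second lens, so d_o2 = 13.223 cm.
Second lens: d_i2 = 1/(1/(-8) - 1/(13.223)) = -4.984 cm.
m_2 = -(-4.984)/(13.223) = 0.3770.
Total m = m_1 x m_2 = (-0.5270)(0.3770) = -0.1987.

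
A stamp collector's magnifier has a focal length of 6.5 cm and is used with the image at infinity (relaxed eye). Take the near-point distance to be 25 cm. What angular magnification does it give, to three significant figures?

3.85

M = D/f = 25/6.5 = 3.846.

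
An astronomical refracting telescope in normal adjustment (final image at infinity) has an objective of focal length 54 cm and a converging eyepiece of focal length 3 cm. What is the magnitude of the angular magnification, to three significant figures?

|M| = f_obj/|f_eye| = 54/3 = 18.000.

18.0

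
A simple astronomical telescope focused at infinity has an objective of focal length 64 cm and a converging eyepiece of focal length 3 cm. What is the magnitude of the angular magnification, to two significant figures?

|M| = f_obj/|f_eye| = 64/3 = 21.333.

21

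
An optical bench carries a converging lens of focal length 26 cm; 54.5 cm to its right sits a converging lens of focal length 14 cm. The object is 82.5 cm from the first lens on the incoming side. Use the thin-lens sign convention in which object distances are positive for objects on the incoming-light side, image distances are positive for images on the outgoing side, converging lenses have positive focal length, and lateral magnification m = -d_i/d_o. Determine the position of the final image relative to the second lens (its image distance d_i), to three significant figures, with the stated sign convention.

First lens: d_i1 = 1/(1/26 - 1/82.5) = 37.965 cm.
That image sits 16.535 cm in front of the second lens, so d_o2 = 16.535 cm.
Second lens: d_i2 = 1/(1/14 - 1/(16.535)) = 91.305 cm.

91.3 cm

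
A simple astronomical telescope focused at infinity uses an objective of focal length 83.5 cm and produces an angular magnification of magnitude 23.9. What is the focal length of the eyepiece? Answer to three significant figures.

3.49 cm

|M| = f_obj/f_eye, so f_eye = f_obj/|M| = 83.5/23.9 = 3.494 cm.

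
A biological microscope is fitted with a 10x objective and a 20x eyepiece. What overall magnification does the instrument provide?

200

The overall magnification of a compound microscope is the product of the objective and eyepiece magnifications:
M = M_obj x M_eye = 10 x 20 = 200.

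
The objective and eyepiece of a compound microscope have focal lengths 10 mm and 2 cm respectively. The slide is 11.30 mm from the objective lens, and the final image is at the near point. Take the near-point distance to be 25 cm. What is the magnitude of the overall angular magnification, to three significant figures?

104

Convert to cm: f_obj = 10 mm = 1 cm; d_o = 11.30 mm = 1.13 cm.
Objective: 1/d_i = 1/f_obj - 1/d_o = 1/1 - 1/1.13 = 0.11504 cm^-1, so d_i = 8.692 cm.
m_obj = -d_i/d_o = -8.692/1.13 = -7.692.
Eyepiece angular magnification (image at near point): M_eye = 1 + D/f_e = 1 + 25/2 = 13.500.
Overall M = m_obj x M_eye = (-7.692)(13.500) = -103.85.
|M| = 103.85.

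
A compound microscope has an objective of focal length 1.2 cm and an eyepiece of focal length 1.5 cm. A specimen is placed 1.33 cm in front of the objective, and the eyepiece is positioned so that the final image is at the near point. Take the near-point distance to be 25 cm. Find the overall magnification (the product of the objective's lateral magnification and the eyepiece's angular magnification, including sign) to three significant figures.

-163

Objective: 1/d_i = 1/f_obj - 1/d_o = 1/1.2 - 1/1.33 = 0.08145 cm^-1, so d_i = 12.277 cm.
m_obj = -d_i/d_o = -12.277/1.33 = -9.231.
Eyepiece angular magnification (image at near point): M_eye = 1 + D/f_e = 1 + 25/1.5 = 17.667.
Overall M = m_obj x M_eye = (-9.231)(17.667) = -163.08.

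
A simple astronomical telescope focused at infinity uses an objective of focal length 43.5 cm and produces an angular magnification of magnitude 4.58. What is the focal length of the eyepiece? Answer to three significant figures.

|M| = f_obj/f_eye, so f_eye = f_obj/|M| = 43.5/4.58 = 9.498 cm.

9.50 cm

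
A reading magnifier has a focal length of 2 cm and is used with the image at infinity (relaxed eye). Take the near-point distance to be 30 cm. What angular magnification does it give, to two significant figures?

15

M = D/f = 30/2 = 15.000.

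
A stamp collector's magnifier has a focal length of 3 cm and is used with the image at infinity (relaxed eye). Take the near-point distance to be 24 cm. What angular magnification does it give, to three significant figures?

8.00

M = D/f = 24/3 = 8.000.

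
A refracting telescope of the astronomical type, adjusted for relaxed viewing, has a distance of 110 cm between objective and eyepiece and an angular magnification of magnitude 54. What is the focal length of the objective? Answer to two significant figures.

In normal adjustment the tube length equals f_obj + f_eye and |M| = f_obj/f_eye.
So f_obj = 54 f_eye and 54 f_eye + f_eye = 110 cm, giving f_eye = 110/55 = 2.000 cm and f_obj = 108.000 cm.

110 cm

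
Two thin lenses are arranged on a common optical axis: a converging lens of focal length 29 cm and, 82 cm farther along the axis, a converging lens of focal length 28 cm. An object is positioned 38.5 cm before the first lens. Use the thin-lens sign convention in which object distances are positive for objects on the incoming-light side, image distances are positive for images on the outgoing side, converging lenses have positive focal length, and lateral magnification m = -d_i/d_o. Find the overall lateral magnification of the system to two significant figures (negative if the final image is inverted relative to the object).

-1.3

First lens: d_i1 = 1/(1/29 - 1/38.5) = 117.526 cm.
m_1 = -(117.526)/38.5 = -3.0526.
Since 117.526 cm > 82 cm, the first image lies past the second lens and serves as a virtual object: d_o2 = L - d_i1 = -35.526 cm.
Second lens: d_i2 = 1/(1/28 - 1/(-35.526)) = 15.659 cm.
m_2 = -(15.659)/(-35.526) = 0.4408.
Total m = m_1 x m_2 = (-3.0526)(0.4408) = -1.3455.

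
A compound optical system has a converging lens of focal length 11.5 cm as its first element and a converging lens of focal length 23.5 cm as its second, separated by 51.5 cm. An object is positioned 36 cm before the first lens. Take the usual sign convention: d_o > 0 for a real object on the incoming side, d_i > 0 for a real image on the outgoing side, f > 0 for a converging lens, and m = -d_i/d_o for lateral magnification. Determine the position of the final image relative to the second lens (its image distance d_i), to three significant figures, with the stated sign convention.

73.2 cm

First lens: d_i1 = 1/(1/11.5 - 1/36) = 16.898 cm.
Object distance for lens 2: d_o2 = 51.5 - 16.898 = 34.602 cm.
Second lens: d_i2 = 1/(1/23.5 - 1/(34.602)) = 73.243 cm.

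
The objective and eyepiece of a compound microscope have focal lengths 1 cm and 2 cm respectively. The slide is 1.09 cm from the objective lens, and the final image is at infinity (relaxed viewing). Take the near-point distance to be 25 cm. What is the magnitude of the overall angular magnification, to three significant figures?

Objective: 1/d_i = 1/f_obj - 1/d_o = 1/1 - 1/1.09 = 0.08257 cm^-1, so d_i = 12.111 cm.
m_obj = -d_i/d_o = -12.111/1.09 = -11.111.
Eyepiece angular magnification (image at infinity): M_eye = D/f_e = 25/2 = 12.500.
Overall M = m_obj x M_eye = (-11.111)(12.500) = -138.89.
|M| = 138.89.

139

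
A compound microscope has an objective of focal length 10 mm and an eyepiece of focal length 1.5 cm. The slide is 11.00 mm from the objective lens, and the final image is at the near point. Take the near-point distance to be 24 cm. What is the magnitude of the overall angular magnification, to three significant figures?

170

Convert to cm: f_obj = 10 mm = 1 cm; d_o = 11.00 mm = 1.10 cm.
Objective: 1/d_i = 1/f_obj - 1/d_o = 1/1 - 1/1.10 = 0.09091 cm^-1, so d_i = 11.000 cm.
m_obj = -d_i/d_o = -11.000/1.10 = -10.000.
Eyepiece angular magnification (image at near point): M_eye = 1 + D/f_e = 1 + 24/1.5 = 17.000.
Overall M = m_obj x M_eye = (-10.000)(17.000) = -170.00.
|M| = 170.00.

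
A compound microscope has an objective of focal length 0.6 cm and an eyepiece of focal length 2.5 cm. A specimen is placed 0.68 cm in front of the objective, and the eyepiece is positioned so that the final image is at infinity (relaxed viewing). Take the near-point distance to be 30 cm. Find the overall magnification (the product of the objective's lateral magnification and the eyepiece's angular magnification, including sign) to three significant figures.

Objective: 1/d_i = 1/f_obj - 1/d_o = 1/0.6 - 1/0.68 = 0.19608 cm^-1, so d_i = 5.100 cm.
m_obj = -d_i/d_o = -5.100/0.68 = -7.500.
Eyepiece angular magnification (image at infinity): M_eye = D/f_e = 30/2.5 = 12.000.
Overall M = m_obj x M_eye = (-7.500)(12.000) = -90.00.

-90.0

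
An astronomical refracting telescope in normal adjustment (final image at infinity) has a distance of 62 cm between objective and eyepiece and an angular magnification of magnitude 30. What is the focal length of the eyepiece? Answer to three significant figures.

2.00 cm

In normal adjustment the tube length equals f_obj + f_eye and |M| = f_obj/f_eye.
So f_obj = 30 f_eye and 30 f_eye + f_eye = 62 cm, giving f_eye = 62/31 = 2.000 cm and f_obj = 60.000 cm.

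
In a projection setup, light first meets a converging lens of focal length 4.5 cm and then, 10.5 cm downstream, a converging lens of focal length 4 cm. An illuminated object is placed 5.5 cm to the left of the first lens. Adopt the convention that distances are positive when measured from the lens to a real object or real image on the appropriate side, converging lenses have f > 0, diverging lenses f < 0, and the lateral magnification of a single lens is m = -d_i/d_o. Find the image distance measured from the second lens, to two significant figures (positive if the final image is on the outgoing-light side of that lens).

First lens: d_i1 = 1/(1/4.5 - 1/5.5) = 24.750 cm.
This image would form 24.750 cm past lens 1, i.e. 14.250 cm beyond lens 2, so it is a virtual object for lens 2: d_o2 = 10.5 - 24.750 = -14.250 cm.
Second lens: d_i2 = 1/(1/4 - 1/(-14.250)) = 3.123 cm.

3.1 cm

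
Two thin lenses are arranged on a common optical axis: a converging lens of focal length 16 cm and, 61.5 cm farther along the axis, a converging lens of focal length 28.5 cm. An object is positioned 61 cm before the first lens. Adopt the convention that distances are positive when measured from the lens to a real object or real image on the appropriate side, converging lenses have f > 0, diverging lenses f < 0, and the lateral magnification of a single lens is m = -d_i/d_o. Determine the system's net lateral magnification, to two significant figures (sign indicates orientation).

0.90

Lens 1: 1/d_i1 = 1/f_1 - 1/d_o1 = 1/16 - 1/61 = 0.04611 cm^-1, so d_i1 = 21.689 cm.
m_1 = -(21.689)/61 = -0.3556.
Object distance for lens 2: d_o2 = 61.5 - 21.689 = 39.811 cm.
Lens 2: 1/d_i2 = 1/f_2 - 1/d_o2 = 1/28.5 - 1/(39.811) = 0.00997 cm^-1, so d_i2 = 100.310 cm.
m_2 = -(100.310)/(39.811) = -2.5196.
Total m = m_1 x m_2 = (-0.3556)(-2.5196) = 0.8959.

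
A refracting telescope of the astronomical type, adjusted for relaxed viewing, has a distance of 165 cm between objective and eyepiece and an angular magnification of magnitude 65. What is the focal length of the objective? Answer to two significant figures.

In normal adjustment the tube length equals f_obj + f_eye and |M| = f_obj/f_eye.
So f_obj = 65 f_eye and 65 f_eye + f_eye = 165 cm, giving f_eye = 165/66 = 2.500 cm and f_obj = 162.500 cm.

160 cm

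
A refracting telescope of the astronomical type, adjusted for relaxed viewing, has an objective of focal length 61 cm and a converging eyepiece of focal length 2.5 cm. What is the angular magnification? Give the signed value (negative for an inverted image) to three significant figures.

-24.4

M = -f_obj/f_eye = -61/(2.5) = -24.400.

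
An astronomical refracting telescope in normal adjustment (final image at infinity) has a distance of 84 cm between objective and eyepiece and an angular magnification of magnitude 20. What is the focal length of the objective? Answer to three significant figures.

In normal adjustment the tube length equals f_obj + f_eye and |M| = f_obj/f_eye.
So f_obj = 20 f_eye and 20 f_eye + f_eye = 84 cm, giving f_eye = 84/21 = 4.000 cm and f_obj = 80.000 cm.

80.0 cm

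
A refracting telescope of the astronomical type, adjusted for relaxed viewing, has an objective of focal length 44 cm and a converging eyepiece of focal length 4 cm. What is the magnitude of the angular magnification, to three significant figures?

11.0

|M| = f_obj/|f_eye| = 44/4 = 11.000.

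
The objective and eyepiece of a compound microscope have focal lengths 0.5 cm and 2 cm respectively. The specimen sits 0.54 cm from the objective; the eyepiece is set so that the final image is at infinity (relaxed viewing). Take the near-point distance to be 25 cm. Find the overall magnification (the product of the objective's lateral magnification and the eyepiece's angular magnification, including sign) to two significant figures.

Objective: 1/d_i = 1/f_obj - 1/d_o = 1/0.5 - 1/0.54 = 0.14815 cm^-1, so d_i = 6.750 cm.
m_obj = -d_i/d_o = -6.750/0.54 = -12.500.
Eyepiece angular magnification (image at infinity): M_eye = D/f_e = 25/2 = 12.500.
Overall M = m_obj x M_eye = (-12.500)(12.500) = -156.25.

-160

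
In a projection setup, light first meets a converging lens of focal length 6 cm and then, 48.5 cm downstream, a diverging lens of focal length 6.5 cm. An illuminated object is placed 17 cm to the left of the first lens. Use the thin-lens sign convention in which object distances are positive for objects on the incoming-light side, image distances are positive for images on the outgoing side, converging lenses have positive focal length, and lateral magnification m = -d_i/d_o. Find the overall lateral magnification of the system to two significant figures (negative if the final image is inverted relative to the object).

First lens: d_i1 = 1/(1/6 - 1/17) = 9.273 cm.
m_1 = -(9.273)/17 = -0.5455.
The intermediate image is 9.273 cm to the right of lens 1, so d_o2 = L - d_i1 = 48.5 - 9.273 = 39.227 cm.
Second lens: d_i2 = 1/(1/(-6.5) - 1/(39.227)) = -5.576 cm.
m_2 = -(-5.576)/(39.227) = 0.1421.
The system's lateral magnification is m_1 m_2 = (-0.5455)(0.1421) = -0.0775.

-0.078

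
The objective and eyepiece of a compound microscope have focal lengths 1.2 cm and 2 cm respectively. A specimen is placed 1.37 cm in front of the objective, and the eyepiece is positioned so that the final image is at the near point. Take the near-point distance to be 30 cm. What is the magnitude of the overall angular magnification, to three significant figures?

Objective: 1/d_i = 1/f_obj - 1/d_o = 1/1.2 - 1/1.37 = 0.10341 cm^-1, so d_i = 9.671 cm.
m_obj = -d_i/d_o = -9.671/1.37 = -7.059.
Eyepiece angular magnification (image at near point): M_eye = 1 + D/f_e = 1 + 30/2 = 16.000.
Overall M = m_obj x M_eye = (-7.059)(16.000) = -112.94.
|M| = 112.94.

113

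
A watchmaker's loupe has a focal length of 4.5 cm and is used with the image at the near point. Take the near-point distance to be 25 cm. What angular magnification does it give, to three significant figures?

6.56

M = 1 + D/f = 1 + 25/4.5 = 6.556.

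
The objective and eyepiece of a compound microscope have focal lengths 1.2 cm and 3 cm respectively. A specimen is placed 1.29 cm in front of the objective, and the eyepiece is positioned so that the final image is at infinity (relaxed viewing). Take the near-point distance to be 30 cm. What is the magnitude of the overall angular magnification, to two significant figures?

130

Objective: 1/d_i = 1/f_obj - 1/d_o = 1/1.2 - 1/1.29 = 0.05814 cm^-1, so d_i = 17.200 cm.
m_obj = -d_i/d_o = -17.200/1.29 = -13.333.
Eyepiece angular magnification (image at infinity): M_eye = D/f_e = 30/3 = 10.000.
Overall M = m_obj x M_eye = (-13.333)(10.000) = -133.33.
|M| = 133.33.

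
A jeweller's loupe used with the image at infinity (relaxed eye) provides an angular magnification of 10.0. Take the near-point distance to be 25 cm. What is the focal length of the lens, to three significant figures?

2.50 cm

For the image at infinity, M = D/f.
f = D/M = 25/10.0 = 2.500 cm.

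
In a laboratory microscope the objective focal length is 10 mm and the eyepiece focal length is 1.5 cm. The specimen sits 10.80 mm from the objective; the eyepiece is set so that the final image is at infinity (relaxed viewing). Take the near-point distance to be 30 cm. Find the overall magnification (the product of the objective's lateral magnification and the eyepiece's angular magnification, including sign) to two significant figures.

-250

Convert to cm: f_obj = 10 mm = 1 cm; d_o = 10.80 mm = 1.08 cm.
Objective: 1/d_i = 1/f_obj - 1/d_o = 1/1 - 1/1.08 = 0.07407 cm^-1, so d_i = 13.500 cm.
m_obj = -d_i/d_o = -13.500/1.08 = -12.500.
Eyepiece angular magnification (image at infinity): M_eye = D/f_e = 30/1.5 = 20.000.
Overall M = m_obj x M_eye = (-12.500)(20.000) = -250.00.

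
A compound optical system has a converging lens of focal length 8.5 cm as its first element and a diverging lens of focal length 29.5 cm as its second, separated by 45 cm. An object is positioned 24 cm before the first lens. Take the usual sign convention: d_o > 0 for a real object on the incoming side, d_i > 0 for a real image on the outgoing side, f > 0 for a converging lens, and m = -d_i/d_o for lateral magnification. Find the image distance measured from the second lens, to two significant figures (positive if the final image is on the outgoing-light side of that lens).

Lens 1: 1/d_i1 = 1/f_1 - 1/d_o1 = 1/8.5 - 1/24 = 0.07598 cm^-1, so d_i1 = 13.161 cm.
That image sits 31.839 cm in front of the second lens, so d_o2 = 31.839 cm.
Lens 2: 1/d_i2 = 1/f_2 - 1/d_o2 = 1/(-29.5) - 1/(31.839) = -0.06531 cm^-1, so d_i2 = -15.312 cm.

-15 cm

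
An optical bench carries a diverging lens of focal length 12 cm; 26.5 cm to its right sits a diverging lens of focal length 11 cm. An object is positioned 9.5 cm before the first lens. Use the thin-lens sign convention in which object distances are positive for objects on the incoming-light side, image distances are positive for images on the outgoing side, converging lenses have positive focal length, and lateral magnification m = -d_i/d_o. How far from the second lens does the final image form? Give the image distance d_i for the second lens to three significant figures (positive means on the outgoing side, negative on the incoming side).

-8.17 cm

First lens: d_i1 = 1/(1/(-12) - 1/9.5) = -5.302 cm.
The intermediate image is virtual, 5.302 cm to the left of lens 1, so d_o2 = L - d_i1 = 26.5 - (-5.302) = 31.802 cm.
Second lens: d_i2 = 1/(1/(-11) - 1/(31.802)) = -8.173 cm.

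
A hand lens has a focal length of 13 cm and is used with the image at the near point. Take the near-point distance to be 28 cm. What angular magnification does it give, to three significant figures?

3.15

M = 1 + D/f = 1 + 28/13 = 3.154.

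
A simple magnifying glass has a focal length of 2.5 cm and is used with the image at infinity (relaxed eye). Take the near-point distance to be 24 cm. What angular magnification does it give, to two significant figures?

9.6

M = D/f = 24/2.5 = 9.600.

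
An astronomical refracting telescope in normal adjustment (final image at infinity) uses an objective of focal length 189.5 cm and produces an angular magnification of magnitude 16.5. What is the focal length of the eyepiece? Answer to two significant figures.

|M| = f_obj/f_eye, so f_eye = f_obj/|M| = 189.5/16.5 = 11.485 cm.

11 cm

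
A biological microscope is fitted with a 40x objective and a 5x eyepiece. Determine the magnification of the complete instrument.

The overall magnification of a compound microscope is the product of the objective and eyepiece magnifications:
M = M_obj x M_eye = 40 x 5 = 200.

200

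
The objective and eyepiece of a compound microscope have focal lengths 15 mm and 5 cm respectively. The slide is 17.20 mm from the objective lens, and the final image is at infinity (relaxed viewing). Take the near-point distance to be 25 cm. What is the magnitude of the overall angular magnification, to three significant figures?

34.1

Convert to cm: f_obj = 15 mm = 1.5 cm; d_o = 17.20 mm = 1.72 cm.
Objective: 1/d_i = 1/f_obj - 1/d_o = 1/1.5 - 1/1.72 = 0.08527 cm^-1, so d_i = 11.727 cm.
m_obj = -d_i/d_o = -11.727/1.72 = -6.818.
Eyepiece angular magnification (image at infinity): M_eye = D/f_e = 25/5 = 5.000.
Overall M = m_obj x M_eye = (-6.818)(5.000) = -34.09.
|M| = 34.09.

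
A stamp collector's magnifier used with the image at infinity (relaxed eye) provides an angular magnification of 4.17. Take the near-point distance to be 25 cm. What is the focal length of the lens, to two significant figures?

6.0 cm

For the image at infinity, M = D/f.
f = D/M = 25/4.17 = 5.995 cm.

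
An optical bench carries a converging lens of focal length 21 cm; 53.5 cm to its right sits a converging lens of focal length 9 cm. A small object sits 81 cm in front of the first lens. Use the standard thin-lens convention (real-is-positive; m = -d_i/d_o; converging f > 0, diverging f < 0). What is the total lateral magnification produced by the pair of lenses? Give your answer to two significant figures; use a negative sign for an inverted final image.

Applying the thin-lens equation to the first lens, 1/21 = 1/81 + 1/d_i1, which gives d_i1 = 28.350 cm.
Its lateral magnification is m_1 = -d_i1/d_o1 = -(28.350)/81 = -0.3500.
The intermediate image is 28.350 cm to the right of lens 1, so d_o2 = L - d_i1 = 53.5 - 28.350 = 25.150 cm.
Applying the thin-lens equation again with f_2 = 9 cm and d_o2 = 25.150 cm gives d_i2 = 14.015 cm.
m_2 = -(14.015)/(25.150) = -0.5573.
Total m = m_1 x m_2 = (-0.3500)(-0.5573) = 0.1950.

0.20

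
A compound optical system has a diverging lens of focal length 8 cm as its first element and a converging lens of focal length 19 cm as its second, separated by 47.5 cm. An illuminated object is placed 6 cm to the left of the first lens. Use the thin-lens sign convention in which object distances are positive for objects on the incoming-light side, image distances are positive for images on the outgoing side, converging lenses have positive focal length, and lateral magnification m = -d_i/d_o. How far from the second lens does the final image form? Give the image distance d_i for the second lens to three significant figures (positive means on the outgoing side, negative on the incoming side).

30.3 cm

Lens 1: 1/d_i1 = 1/f_1 - 1/d_o1 = 1/(-8) - 1/6 = -0.29167 cm^-1, so d_i1 = -3.429 cm.
The intermediate image is virtual, 3.429 cm to the left of lens 1, so d_o2 = L - d_i1 = 47.5 - (-3.429) = 50.929 cm.
Lens 2: 1/d_i2 = 1/f_2 - 1/d_o2 = 1/19 - 1/(50.929) = 0.03300 cm^-1, so d_i2 = 30.306 cm.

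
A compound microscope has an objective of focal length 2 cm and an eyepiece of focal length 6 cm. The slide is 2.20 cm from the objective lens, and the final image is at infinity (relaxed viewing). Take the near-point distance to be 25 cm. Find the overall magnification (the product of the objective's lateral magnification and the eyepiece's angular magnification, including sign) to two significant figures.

-42

Objective: 1/d_i = 1/f_obj - 1/d_o = 1/2 - 1/2.20 = 0.04545 cm^-1, so d_i = 22.000 cm.
m_obj = -d_i/d_o = -22.000/2.20 = -10.000.
Eyepiece angular magnification (image at infinity): M_eye = D/f_e = 25/6 = 4.167.
Overall M = m_obj x M_eye = (-10.000)(4.167) = -41.67.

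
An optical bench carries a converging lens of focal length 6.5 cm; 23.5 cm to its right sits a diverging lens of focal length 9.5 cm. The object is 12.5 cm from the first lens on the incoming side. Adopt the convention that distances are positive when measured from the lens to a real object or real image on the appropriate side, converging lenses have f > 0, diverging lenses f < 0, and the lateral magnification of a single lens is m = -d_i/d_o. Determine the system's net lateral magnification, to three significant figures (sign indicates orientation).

Applying the thin-lens equation to the first lens, 1/6.5 = 1/12.5 + 1/d_i1, which gives d_i1 = 13.542 cm.
Its lateral magnification is m_1 = -d_i1/d_o1 = -(13.542)/12.5 = -1.0833.
That image sits 9.958 cm in front of the second lens, so d_o2 = 9.958 cm.
Applying the thin-lens equation again with f_2 = -9.5 cm and d_o2 = 9.958 cm gives d_i2 = -4.862 cm.
m_2 = -(-4.862)/(9.958) = 0.4882.
Overall magnification: m = m_1 m_2 = -0.5289.

-0.529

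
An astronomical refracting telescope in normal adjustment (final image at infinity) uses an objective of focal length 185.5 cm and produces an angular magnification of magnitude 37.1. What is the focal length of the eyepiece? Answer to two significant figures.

5.0 cm

|M| = f_obj/f_eye, so f_eye = f_obj/|M| = 185.5/37.1 = 5.000 cm.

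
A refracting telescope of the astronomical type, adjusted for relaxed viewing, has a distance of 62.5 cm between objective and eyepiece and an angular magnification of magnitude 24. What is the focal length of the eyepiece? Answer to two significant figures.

In normal adjustment the tube length equals f_obj + f_eye and |M| = f_obj/f_eye.
So f_obj = 24 f_eye and 24 f_eye + f_eye = 62.5 cm, giving f_eye = 62.5/25 = 2.500 cm and f_obj = 60.000 cm.

2.5 cm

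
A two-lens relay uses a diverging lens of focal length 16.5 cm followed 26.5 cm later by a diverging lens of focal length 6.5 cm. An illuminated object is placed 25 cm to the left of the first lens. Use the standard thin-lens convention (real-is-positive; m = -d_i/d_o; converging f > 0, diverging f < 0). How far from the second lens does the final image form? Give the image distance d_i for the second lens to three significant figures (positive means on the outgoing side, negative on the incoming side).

First lens: d_i1 = 1/(1/(-16.5) - 1/25) = -9.940 cm.
With d_i1 < 0 the first image is virtual and lies on the object side; the object distance for lens 2 is d_o2 = 26.5 - (-9.940) = 36.440 cm.
Second lens: d_i2 = 1/(1/(-6.5) - 1/(36.440)) = -5.516 cm.

-5.52 cm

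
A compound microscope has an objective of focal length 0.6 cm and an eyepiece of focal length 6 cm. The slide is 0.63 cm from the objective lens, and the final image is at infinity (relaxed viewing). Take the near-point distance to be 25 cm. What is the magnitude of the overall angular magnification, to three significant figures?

Objective: 1/d_i = 1/f_obj - 1/d_o = 1/0.6 - 1/0.63 = 0.07937 cm^-1, so d_i = 12.600 cm.
m_obj = -d_i/d_o = -12.600/0.63 = -20.000.
Eyepiece angular magnification (image at infinity): M_eye = D/f_e = 25/6 = 4.167.
Overall M = m_obj x M_eye = (-20.000)(4.167) = -83.33.
|M| = 83.33.

83.3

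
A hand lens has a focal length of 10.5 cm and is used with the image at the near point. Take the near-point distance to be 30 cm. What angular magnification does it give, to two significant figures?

M = 1 + D/f = 1 + 30/10.5 = 3.857.

3.9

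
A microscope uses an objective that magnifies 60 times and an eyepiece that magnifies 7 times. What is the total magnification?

The overall magnification of a compound microscope is the product of the objective and eyepiece magnifications:
M = M_obj x M_eye = 60 x 7 = 420.

420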